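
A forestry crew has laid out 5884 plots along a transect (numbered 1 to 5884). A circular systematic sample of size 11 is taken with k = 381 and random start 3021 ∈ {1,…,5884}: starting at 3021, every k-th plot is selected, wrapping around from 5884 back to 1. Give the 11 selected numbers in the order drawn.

3021, 3402, 3783, 4164, 4545, 4926, 5307, 5688, 185, 566, 947

Selection 1: 3021
Selection 2: 3021 + 381 = 3402
Selection 3: 3402 + 381 = 3783
Selection 4: 3783 + 381 = 4164
Selection 5: 4164 + 381 = 4545
Selection 6: 4545 + 381 = 4926
Selection 7: 4926 + 381 = 5307
Selection 8: 5307 + 381 = 5688
Selection 9: 5688 + 381 = 6069 → 6069 − 5884 = 185
Selection 10: 185 + 381 = 566
Selection 11: 566 + 381 = 947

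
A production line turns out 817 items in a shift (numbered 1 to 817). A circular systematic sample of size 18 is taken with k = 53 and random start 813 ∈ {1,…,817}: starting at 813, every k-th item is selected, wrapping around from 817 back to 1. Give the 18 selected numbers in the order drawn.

Selection 1: 813
Selection 2: 813 + 53 = 866 → 866 − 817 = 49
Selection 3: 49 + 53 = 102
Selection 4: 102 + 53 = 155
Selection 5: 155 + 53 = 208
Selection 6: 208 + 53 = 261
Selection 7: 261 + 53 = 314
Selection 8: 314 + 53 = 367
Selection 9: 367 + 53 = 420
Selection 10: 420 + 53 = 473
Selection 11: 473 + 53 = 526
Selection 12: 526 + 53 = 579
Selection 13: 579 + 53 = 632
Selection 14: 632 + 53 = 685
Selection 15: 685 + 53 = 738
Selection 16: 738 + 53 = 791
Selection 17: 791 + 53 = 844 → 844 − 817 = 27
Selection 18: 27 + 53 = 80

813, 49, 102, 155, 208, 261, 314, 367, 420, 473, 526, 579, 632, 685, 738, 791, 27, 80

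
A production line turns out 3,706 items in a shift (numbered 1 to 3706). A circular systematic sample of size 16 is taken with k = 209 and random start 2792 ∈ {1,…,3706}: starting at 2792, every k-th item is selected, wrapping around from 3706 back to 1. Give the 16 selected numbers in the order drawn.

2792, 3001, 3210, 3419, 3628, 131, 340, 549, 758, 967, 1176, 1385, 1594, 1803, 2012, 2221

Selection 1: 2792
Selection 2: 2792 + 209 = 3001
Selection 3: 3001 + 209 = 3210
Selection 4: 3210 + 209 = 3419
Selection 5: 3419 + 209 = 3628
Selection 6: 3628 + 209 = 3837 → 3837 − 3706 = 131
Selection 7: 131 + 209 = 340
Selection 8: 340 + 209 = 549
Selection 9: 549 + 209 = 758
Selection 10: 758 + 209 = 967
Selection 11: 967 + 209 = 1176
Selection 12: 1176 + 209 = 1385
Selection 13: 1385 + 209 = 1594
Selection 14: 1594 + 209 = 1803
Selection 15: 1803 + 209 = 2012
Selection 16: 2012 + 209 = 2221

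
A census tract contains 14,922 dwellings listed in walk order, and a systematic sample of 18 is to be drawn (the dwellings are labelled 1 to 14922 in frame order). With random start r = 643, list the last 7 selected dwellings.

9762, 10591, 11420, 12249, 13078, 13907, 14736

k = N/n = 14922/18 = 829
12th selection = 643 + 11×829 = 9762
13th: 9762 + 829 = 10591
14th: 10591 + 829 = 11420
15th: 11420 + 829 = 12249
16th: 12249 + 829 = 13078
17th: 13078 + 829 = 13907
18th: 13907 + 829 = 14736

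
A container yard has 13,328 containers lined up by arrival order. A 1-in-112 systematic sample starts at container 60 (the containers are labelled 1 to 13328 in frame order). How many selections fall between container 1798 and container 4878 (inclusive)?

k = 112
First selection ≥ 1798: 60 + ⌈(1798−60)/112⌉·112 = 60 + 16×112 = 1852
Last selection ≤ 4878: 60 + ⌊(4878−60)/112⌋·112 = 60 + 43×112 = 4876
Count = 43 − 16 + 1 = 28

28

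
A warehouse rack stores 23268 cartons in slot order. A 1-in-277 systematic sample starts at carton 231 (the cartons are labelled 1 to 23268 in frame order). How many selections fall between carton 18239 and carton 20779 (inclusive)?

9

k = 277
First selection ≥ 18239: 231 + ⌈(18239−231)/277⌉·277 = 231 + 66×277 = 18513
Last selection ≤ 20779: 231 + ⌊(20779−231)/277⌋·277 = 231 + 74×277 = 20729
Count = 74 − 66 + 1 = 9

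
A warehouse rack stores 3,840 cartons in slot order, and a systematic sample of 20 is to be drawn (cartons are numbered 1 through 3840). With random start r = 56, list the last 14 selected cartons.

k = N/n = 3840/20 = 192
7th selection = 56 + 6×192 = 1208
8th: 1208 + 192 = 1400
9th: 1400 + 192 = 1592
10th: 1592 + 192 = 1784
11th: 1784 + 192 = 1976
12th: 1976 + 192 = 2168
13th: 2168 + 192 = 2360
14th: 2360 + 192 = 2552
15th: 2552 + 192 = 2744
16th: 2744 + 192 = 2936
17th: 2936 + 192 = 3128
18th: 3128 + 192 = 3320
19th: 3320 + 192 = 3512
20th: 3512 + 192 = 3704

1208, 1400, 1592, 1784, 1976, 2168, 2360, 2552, 2744, 2936, 3128, 3320, 3512, 3704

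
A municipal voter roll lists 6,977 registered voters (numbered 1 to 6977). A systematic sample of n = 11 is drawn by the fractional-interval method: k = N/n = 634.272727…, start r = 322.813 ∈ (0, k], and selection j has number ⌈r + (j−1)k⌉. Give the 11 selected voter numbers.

j=1: r + 0k = 322.813 → ⌈·⌉ = 323
j=2: r + 1k = 957.085727… → ⌈·⌉ = 958
j=3: r + 2k = 1591.358454… → ⌈·⌉ = 1592
j=4: r + 3k = 2225.631181… → ⌈·⌉ = 2226
j=5: r + 4k = 2859.903909… → ⌈·⌉ = 2860
j=6: r + 5k = 3494.176636… → ⌈·⌉ = 3495
j=7: r + 6k = 4128.449363… → ⌈·⌉ = 4129
j=8: r + 7k = 4762.722090… → ⌈·⌉ = 4763
j=9: r + 8k = 5396.994818… → ⌈·⌉ = 5397
j=10: r + 9k = 6031.267545… → ⌈·⌉ = 6032
j=11: r + 10k = 6665.540272… → ⌈·⌉ = 6666

323, 958, 1592, 2226, 2860, 3495, 4129, 4763, 5397, 6032, 6666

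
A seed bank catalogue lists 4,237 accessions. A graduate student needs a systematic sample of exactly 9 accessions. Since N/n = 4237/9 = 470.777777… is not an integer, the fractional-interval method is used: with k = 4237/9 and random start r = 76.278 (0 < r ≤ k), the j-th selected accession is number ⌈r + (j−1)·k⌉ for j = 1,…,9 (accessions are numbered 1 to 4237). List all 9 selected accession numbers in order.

j=1: r + 0k = 76.278 → ⌈·⌉ = 77
j=2: r + 1k = 547.055777… → ⌈·⌉ = 548
j=3: r + 2k = 1017.833555… → ⌈·⌉ = 1018
j=4: r + 3k = 1488.611333… → ⌈·⌉ = 1489
j=5: r + 4k = 1959.389111… → ⌈·⌉ = 1960
j=6: r + 5k = 2430.166888… → ⌈·⌉ = 2431
j=7: r + 6k = 2900.944666… → ⌈·⌉ = 2901
j=8: r + 7k = 3371.722444… → ⌈·⌉ = 3372
j=9: r + 8k = 3842.500222… → ⌈·⌉ = 3843

77, 548, 1018, 1489, 1960, 2431, 2901, 3372, 3843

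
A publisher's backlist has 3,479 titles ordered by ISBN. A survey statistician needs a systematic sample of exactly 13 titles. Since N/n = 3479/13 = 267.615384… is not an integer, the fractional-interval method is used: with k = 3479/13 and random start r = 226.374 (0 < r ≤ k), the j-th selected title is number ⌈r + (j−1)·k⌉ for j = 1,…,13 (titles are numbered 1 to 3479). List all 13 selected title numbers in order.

j=1: r + 0k = 226.374 → ⌈·⌉ = 227
j=2: r + 1k = 493.989384… → ⌈·⌉ = 494
j=3: r + 2k = 761.604769… → ⌈·⌉ = 762
j=4: r + 3k = 1029.220153… → ⌈·⌉ = 1030
j=5: r + 4k = 1296.835538… → ⌈·⌉ = 1297
j=6: r + 5k = 1564.450923… → ⌈·⌉ = 1565
j=7: r + 6k = 1832.066307… → ⌈·⌉ = 1833
j=8: r + 7k = 2099.681692… → ⌈·⌉ = 2100
j=9: r + 8k = 2367.297076… → ⌈·⌉ = 2368
j=10: r + 9k = 2634.912461… → ⌈·⌉ = 2635
j=11: r + 10k = 2902.527846… → ⌈·⌉ = 2903
j=12: r + 11k = 3170.143230… → ⌈·⌉ = 3171
j=13: r + 12k = 3437.758615… → ⌈·⌉ = 3438

227, 494, 762, 1030, 1297, 1565, 1833, 2100, 2368, 2635, 2903, 3171, 3438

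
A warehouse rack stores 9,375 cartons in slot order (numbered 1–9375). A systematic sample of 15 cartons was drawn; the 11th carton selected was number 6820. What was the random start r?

k = 9375/15 = 625
r = 6820 − (11−1)×625 = 6820 − 6250 = 570

570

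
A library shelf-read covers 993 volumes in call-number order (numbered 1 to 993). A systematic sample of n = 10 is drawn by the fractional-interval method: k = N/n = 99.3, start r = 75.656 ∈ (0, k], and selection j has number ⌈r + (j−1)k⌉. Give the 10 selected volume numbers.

76, 175, 275, 374, 473, 573, 672, 771, 871, 970

j=1: r + 0k = 75.656 → ⌈·⌉ = 76
j=2: r + 1k = 174.956 → ⌈·⌉ = 175
j=3: r + 2k = 274.256 → ⌈·⌉ = 275
j=4: r + 3k = 373.556 → ⌈·⌉ = 374
j=5: r + 4k = 472.856 → ⌈·⌉ = 473
j=6: r + 5k = 572.156 → ⌈·⌉ = 573
j=7: r + 6k = 671.456 → ⌈·⌉ = 672
j=8: r + 7k = 770.756 → ⌈·⌉ = 771
j=9: r + 8k = 870.056 → ⌈·⌉ = 871
j=10: r + 9k = 969.356 → ⌈·⌉ = 970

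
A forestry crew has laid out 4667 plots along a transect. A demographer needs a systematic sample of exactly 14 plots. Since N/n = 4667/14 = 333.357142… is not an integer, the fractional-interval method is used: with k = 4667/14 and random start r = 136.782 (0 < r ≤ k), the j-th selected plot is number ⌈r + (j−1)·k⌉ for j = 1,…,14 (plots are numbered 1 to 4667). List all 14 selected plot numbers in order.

j=1: r + 0k = 136.782 → ⌈·⌉ = 137
j=2: r + 1k = 470.139142… → ⌈·⌉ = 471
j=3: r + 2k = 803.496285… → ⌈·⌉ = 804
j=4: r + 3k = 1136.853428… → ⌈·⌉ = 1137
j=5: r + 4k = 1470.210571… → ⌈·⌉ = 1471
j=6: r + 5k = 1803.567714… → ⌈·⌉ = 1804
j=7: r + 6k = 2136.924857… → ⌈·⌉ = 2137
j=8: r + 7k = 2470.282 → ⌈·⌉ = 2471
j=9: r + 8k = 2803.639142… → ⌈·⌉ = 2804
j=10: r + 9k = 3136.996285… → ⌈·⌉ = 3137
j=11: r + 10k = 3470.353428… → ⌈·⌉ = 3471
j=12: r + 11k = 3803.710571… → ⌈·⌉ = 3804
j=13: r + 12k = 4137.067714… → ⌈·⌉ = 4138
j=14: r + 13k = 4470.424857… → ⌈·⌉ = 4471

137, 471, 804, 1137, 1471, 1804, 2137, 2471, 2804, 3137, 3471, 3804, 4138, 4471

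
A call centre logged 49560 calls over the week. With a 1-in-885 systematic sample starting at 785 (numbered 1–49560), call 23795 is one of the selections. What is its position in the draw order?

27

k = 885
position = (23795 − 785)/885 + 1 = 23010/885 + 1 = 26 + 1 = 27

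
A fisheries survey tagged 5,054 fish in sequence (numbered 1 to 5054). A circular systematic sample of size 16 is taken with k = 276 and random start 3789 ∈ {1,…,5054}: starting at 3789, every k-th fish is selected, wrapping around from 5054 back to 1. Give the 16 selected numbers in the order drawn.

Selection 1: 3789
Selection 2: 3789 + 276 = 4065
Selection 3: 4065 + 276 = 4341
Selection 4: 4341 + 276 = 4617
Selection 5: 4617 + 276 = 4893
Selection 6: 4893 + 276 = 5169 → 5169 − 5054 = 115
Selection 7: 115 + 276 = 391
Selection 8: 391 + 276 = 667
Selection 9: 667 + 276 = 943
Selection 10: 943 + 276 = 1219
Selection 11: 1219 + 276 = 1495
Selection 12: 1495 + 276 = 1771
Selection 13: 1771 + 276 = 2047
Selection 14: 2047 + 276 = 2323
Selection 15: 2323 + 276 = 2599
Selection 16: 2599 + 276 = 2875

3789, 4065, 4341, 4617, 4893, 115, 391, 667, 943, 1219, 1495, 1771, 2047, 2323, 2599, 2875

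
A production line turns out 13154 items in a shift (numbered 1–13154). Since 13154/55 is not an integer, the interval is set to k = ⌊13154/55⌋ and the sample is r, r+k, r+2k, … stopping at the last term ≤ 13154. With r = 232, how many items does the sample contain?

k = ⌊13154/55⌋ = 239
Achieved size = ⌊(13154 − 232)/239⌋ + 1 = ⌊12922/239⌋ + 1 = 54 + 1 = 55
(last selection: 232 + 54×239 = 13138 ≤ 13154; next would be 13377 > 13154)

55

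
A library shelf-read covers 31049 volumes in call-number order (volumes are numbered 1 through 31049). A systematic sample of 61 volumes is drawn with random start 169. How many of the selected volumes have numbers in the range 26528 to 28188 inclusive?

k = 31049/61 = 509
First selection ≥ 26528: 169 + ⌈(26528−169)/509⌉·509 = 169 + 52×509 = 26637
Last selection ≤ 28188: 169 + ⌊(28188−169)/509⌋·509 = 169 + 55×509 = 28164
Count = 55 − 52 + 1 = 4

4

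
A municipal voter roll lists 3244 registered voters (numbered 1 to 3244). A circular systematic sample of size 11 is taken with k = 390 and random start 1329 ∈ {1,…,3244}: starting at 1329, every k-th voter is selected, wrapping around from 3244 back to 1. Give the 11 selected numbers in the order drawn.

1329, 1719, 2109, 2499, 2889, 35, 425, 815, 1205, 1595, 1985

Selection 1: 1329
Selection 2: 1329 + 390 = 1719
Selection 3: 1719 + 390 = 2109
Selection 4: 2109 + 390 = 2499
Selection 5: 2499 + 390 = 2889
Selection 6: 2889 + 390 = 3279 → 3279 − 3244 = 35
Selection 7: 35 + 390 = 425
Selection 8: 425 + 390 = 815
Selection 9: 815 + 390 = 1205
Selection 10: 1205 + 390 = 1595
Selection 11: 1595 + 390 = 1985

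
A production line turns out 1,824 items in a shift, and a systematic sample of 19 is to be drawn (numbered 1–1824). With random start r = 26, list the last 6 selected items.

1274, 1370, 1466, 1562, 1658, 1754

k = N/n = 1824/19 = 96
14th selection = 26 + 13×96 = 1274
15th: 1274 + 96 = 1370
16th: 1370 + 96 = 1466
17th: 1466 + 96 = 1562
18th: 1562 + 96 = 1658
19th: 1658 + 96 = 1754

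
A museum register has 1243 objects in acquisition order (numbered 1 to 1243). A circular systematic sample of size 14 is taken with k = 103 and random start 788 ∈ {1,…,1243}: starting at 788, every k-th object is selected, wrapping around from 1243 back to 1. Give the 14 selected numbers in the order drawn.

788, 891, 994, 1097, 1200, 60, 163, 266, 369, 472, 575, 678, 781, 884

Selection 1: 788
Selection 2: 788 + 103 = 891
Selection 3: 891 + 103 = 994
Selection 4: 994 + 103 = 1097
Selection 5: 1097 + 103 = 1200
Selection 6: 1200 + 103 = 1303 → 1303 − 1243 = 60
Selection 7: 60 + 103 = 163
Selection 8: 163 + 103 = 266
Selection 9: 266 + 103 = 369
Selection 10: 369 + 103 = 472
Selection 11: 472 + 103 = 575
Selection 12: 575 + 103 = 678
Selection 13: 678 + 103 = 781
Selection 14: 781 + 103 = 884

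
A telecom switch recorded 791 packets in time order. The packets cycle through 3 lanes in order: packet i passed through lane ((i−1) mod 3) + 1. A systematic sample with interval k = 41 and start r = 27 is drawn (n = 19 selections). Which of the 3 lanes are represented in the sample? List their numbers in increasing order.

Consecutive selections differ by k = 41, so their lane numbers differ by 41 mod 3 = 2.
gcd(41, 3) = 1, so the sample visits 3/1 = 3 distinct residues mod 3.
Start 27 is lane 3; the lanes hit are 1, 2, 3.

1, 2, 3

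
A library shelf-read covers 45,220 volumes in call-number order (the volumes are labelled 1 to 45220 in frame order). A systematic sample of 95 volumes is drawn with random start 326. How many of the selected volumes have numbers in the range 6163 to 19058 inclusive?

k = 45220/95 = 476
First selection ≥ 6163: 326 + ⌈(6163−326)/476⌉·476 = 326 + 13×476 = 6514
Last selection ≤ 19058: 326 + ⌊(19058−326)/476⌋·476 = 326 + 39×476 = 18890
Count = 39 − 13 + 1 = 27

27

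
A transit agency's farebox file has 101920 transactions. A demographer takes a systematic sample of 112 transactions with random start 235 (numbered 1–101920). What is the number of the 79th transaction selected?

71215

k = 101920/112 = 910
79th selection = r + (79−1)·k = 235 + 78×910 = 235 + 70980 = 71215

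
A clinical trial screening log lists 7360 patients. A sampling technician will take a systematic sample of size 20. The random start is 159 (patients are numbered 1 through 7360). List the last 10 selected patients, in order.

k = N/n = 7360/20 = 368
11th selection = 159 + 10×368 = 3839
12th: 3839 + 368 = 4207
13th: 4207 + 368 = 4575
14th: 4575 + 368 = 4943
15th: 4943 + 368 = 5311
16th: 5311 + 368 = 5679
17th: 5679 + 368 = 6047
18th: 6047 + 368 = 6415
19th: 6415 + 368 = 6783
20th: 6783 + 368 = 7151

3839, 4207, 4575, 4943, 5311, 5679, 6047, 6415, 6783, 7151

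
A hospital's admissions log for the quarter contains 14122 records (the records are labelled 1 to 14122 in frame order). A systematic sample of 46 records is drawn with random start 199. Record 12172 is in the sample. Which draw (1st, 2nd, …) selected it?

40

k = 14122/46 = 307
position = (12172 − 199)/307 + 1 = 11973/307 + 1 = 39 + 1 = 40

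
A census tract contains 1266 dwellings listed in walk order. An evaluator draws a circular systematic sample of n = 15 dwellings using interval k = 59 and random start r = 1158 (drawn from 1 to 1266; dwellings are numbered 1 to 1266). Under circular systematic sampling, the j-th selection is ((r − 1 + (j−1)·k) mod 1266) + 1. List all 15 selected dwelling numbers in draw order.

1158, 1217, 10, 69, 128, 187, 246, 305, 364, 423, 482, 541, 600, 659, 718

Selection 1: 1158
Selection 2: 1158 + 59 = 1217
Selection 3: 1217 + 59 = 1276 → 1276 − 1266 = 10
Selection 4: 10 + 59 = 69
Selection 5: 69 + 59 = 128
Selection 6: 128 + 59 = 187
Selection 7: 187 + 59 = 246
Selection 8: 246 + 59 = 305
Selection 9: 305 + 59 = 364
Selection 10: 364 + 59 = 423
Selection 11: 423 + 59 = 482
Selection 12: 482 + 59 = 541
Selection 13: 541 + 59 = 600
Selection 14: 600 + 59 = 659
Selection 15: 659 + 59 = 718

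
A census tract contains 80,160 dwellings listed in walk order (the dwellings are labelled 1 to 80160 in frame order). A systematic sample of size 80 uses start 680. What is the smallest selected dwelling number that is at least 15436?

k = 80160/80 = 1002
Steps past start: ⌈(15436 − 680)/1002⌉ = ⌈14756/1002⌉ = 15
Selected dwelling: 680 + 15×1002 = 15710

15710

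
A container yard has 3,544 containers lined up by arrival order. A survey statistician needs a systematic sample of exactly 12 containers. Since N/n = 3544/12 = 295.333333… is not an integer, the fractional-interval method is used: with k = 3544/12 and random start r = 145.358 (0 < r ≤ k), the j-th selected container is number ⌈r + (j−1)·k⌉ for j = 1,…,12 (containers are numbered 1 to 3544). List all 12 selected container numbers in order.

146, 441, 737, 1032, 1327, 1623, 1918, 2213, 2509, 2804, 3099, 3395

j=1: r + 0k = 145.358 → ⌈·⌉ = 146
j=2: r + 1k = 440.691333… → ⌈·⌉ = 441
j=3: r + 2k = 736.024666… → ⌈·⌉ = 737
j=4: r + 3k = 1031.358 → ⌈·⌉ = 1032
j=5: r + 4k = 1326.691333… → ⌈·⌉ = 1327
j=6: r + 5k = 1622.024666… → ⌈·⌉ = 1623
j=7: r + 6k = 1917.358 → ⌈·⌉ = 1918
j=8: r + 7k = 2212.691333… → ⌈·⌉ = 2213
j=9: r + 8k = 2508.024666… → ⌈·⌉ = 2509
j=10: r + 9k = 2803.358 → ⌈·⌉ = 2804
j=11: r + 10k = 3098.691333… → ⌈·⌉ = 3099
j=12: r + 11k = 3394.024666… → ⌈·⌉ = 3395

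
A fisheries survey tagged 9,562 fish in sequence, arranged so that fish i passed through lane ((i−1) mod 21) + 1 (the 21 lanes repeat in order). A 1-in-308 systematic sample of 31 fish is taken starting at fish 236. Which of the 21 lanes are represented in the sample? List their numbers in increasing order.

5, 12, 19

Consecutive selections differ by k = 308, so their lane numbers differ by 308 mod 21 = 14.
gcd(308, 21) = 7, so the sample visits 21/7 = 3 distinct residues mod 21.
Start 236 is lane 5; the lanes hit are 5, 12, 19.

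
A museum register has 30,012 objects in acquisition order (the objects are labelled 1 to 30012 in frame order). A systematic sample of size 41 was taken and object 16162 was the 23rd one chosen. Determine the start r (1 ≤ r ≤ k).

k = 30012/41 = 732
r = 16162 − (23−1)×732 = 16162 − 16104 = 58

58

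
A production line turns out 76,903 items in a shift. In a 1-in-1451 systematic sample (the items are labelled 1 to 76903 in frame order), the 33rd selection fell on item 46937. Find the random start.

k = 1451
r = 46937 − (33−1)×1451 = 46937 − 46432 = 505

505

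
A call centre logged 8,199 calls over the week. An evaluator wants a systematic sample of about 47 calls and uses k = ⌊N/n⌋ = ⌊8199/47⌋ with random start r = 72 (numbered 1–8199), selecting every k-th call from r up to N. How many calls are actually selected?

47

k = ⌊8199/47⌋ = 174
Achieved size = ⌊(8199 − 72)/174⌋ + 1 = ⌊8127/174⌋ + 1 = 46 + 1 = 47
(last selection: 72 + 46×174 = 8076 ≤ 8199; next would be 8250 > 8199)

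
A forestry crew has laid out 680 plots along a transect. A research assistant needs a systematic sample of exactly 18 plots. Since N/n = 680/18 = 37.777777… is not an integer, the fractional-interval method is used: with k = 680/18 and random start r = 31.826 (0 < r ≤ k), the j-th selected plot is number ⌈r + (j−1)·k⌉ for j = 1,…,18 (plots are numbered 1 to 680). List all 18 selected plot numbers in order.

j=1: r + 0k = 31.826 → ⌈·⌉ = 32
j=2: r + 1k = 69.603777… → ⌈·⌉ = 70
j=3: r + 2k = 107.381555… → ⌈·⌉ = 108
j=4: r + 3k = 145.159333… → ⌈·⌉ = 146
j=5: r + 4k = 182.937111… → ⌈·⌉ = 183
j=6: r + 5k = 220.714888… → ⌈·⌉ = 221
j=7: r + 6k = 258.492666… → ⌈·⌉ = 259
j=8: r + 7k = 296.270444… → ⌈·⌉ = 297
j=9: r + 8k = 334.048222… → ⌈·⌉ = 335
j=10: r + 9k = 371.826 → ⌈·⌉ = 372
j=11: r + 10k = 409.603777… → ⌈·⌉ = 410
j=12: r + 11k = 447.381555… → ⌈·⌉ = 448
j=13: r + 12k = 485.159333… → ⌈·⌉ = 486
j=14: r + 13k = 522.937111… → ⌈·⌉ = 523
j=15: r + 14k = 560.714888… → ⌈·⌉ = 561
j=16: r + 15k = 598.492666… → ⌈·⌉ = 599
j=17: r + 16k = 636.270444… → ⌈·⌉ = 637
j=18: r + 17k = 674.048222… → ⌈·⌉ = 675

32, 70, 108, 146, 183, 221, 259, 297, 335, 372, 410, 448, 486, 523, 561, 599, 637, 675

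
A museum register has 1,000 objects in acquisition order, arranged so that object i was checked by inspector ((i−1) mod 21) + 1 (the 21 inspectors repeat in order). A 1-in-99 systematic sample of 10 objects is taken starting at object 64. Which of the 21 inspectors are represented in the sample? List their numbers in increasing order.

1, 4, 7, 10, 13, 16, 19

Consecutive selections differ by k = 99, so their inspector numbers differ by 99 mod 21 = 15.
gcd(99, 21) = 3, so the sample visits 21/3 = 7 distinct residues mod 21.
Start 64 is inspector 1; the inspectors hit are 1, 4, 7, 10, 13, 16, 19.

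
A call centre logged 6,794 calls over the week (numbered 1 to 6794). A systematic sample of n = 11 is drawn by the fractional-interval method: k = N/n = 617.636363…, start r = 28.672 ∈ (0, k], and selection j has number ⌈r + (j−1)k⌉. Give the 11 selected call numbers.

29, 647, 1264, 1882, 2500, 3117, 3735, 4353, 4970, 5588, 6206

j=1: r + 0k = 28.672 → ⌈·⌉ = 29
j=2: r + 1k = 646.308363… → ⌈·⌉ = 647
j=3: r + 2k = 1263.944727… → ⌈·⌉ = 1264
j=4: r + 3k = 1881.581090… → ⌈·⌉ = 1882
j=5: r + 4k = 2499.217454… → ⌈·⌉ = 2500
j=6: r + 5k = 3116.853818… → ⌈·⌉ = 3117
j=7: r + 6k = 3734.490181… → ⌈·⌉ = 3735
j=8: r + 7k = 4352.126545… → ⌈·⌉ = 4353
j=9: r + 8k = 4969.762909… → ⌈·⌉ = 4970
j=10: r + 9k = 5587.399272… → ⌈·⌉ = 5588
j=11: r + 10k = 6205.035636… → ⌈·⌉ = 6206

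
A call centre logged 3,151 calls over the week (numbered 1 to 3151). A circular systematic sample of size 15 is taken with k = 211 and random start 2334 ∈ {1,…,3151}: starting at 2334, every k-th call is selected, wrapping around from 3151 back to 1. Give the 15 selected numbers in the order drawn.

Selection 1: 2334
Selection 2: 2334 + 211 = 2545
Selection 3: 2545 + 211 = 2756
Selection 4: 2756 + 211 = 2967
Selection 5: 2967 + 211 = 3178 → 3178 − 3151 = 27
Selection 6: 27 + 211 = 238
Selection 7: 238 + 211 = 449
Selection 8: 449 + 211 = 660
Selection 9: 660 + 211 = 871
Selection 10: 871 + 211 = 1082
Selection 11: 1082 + 211 = 1293
Selection 12: 1293 + 211 = 1504
Selection 13: 1504 + 211 = 1715
Selection 14: 1715 + 211 = 1926
Selection 15: 1926 + 211 = 2137

2334, 2545, 2756, 2967, 27, 238, 449, 660, 871, 1082, 1293, 1504, 1715, 1926, 2137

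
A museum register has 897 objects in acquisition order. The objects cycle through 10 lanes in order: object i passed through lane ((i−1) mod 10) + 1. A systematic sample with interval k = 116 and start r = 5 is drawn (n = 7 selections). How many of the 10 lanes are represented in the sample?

Consecutive selections differ by k = 116, so their lane numbers differ by 116 mod 10 = 6.
gcd(116, 10) = 2, so the sample visits 10/2 = 5 distinct residues mod 10.
Start 5 is lane 5; the lanes hit are 1, 3, 5, 7, 9.

5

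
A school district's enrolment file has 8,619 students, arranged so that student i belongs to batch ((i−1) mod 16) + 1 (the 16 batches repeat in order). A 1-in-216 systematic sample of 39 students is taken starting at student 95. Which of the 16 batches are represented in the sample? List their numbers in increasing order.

Consecutive selections differ by k = 216, so their batch numbers differ by 216 mod 16 = 8.
gcd(216, 16) = 8, so the sample visits 16/8 = 2 distinct residues mod 16.
Start 95 is batch 15; the batches hit are 7, 15.

7, 15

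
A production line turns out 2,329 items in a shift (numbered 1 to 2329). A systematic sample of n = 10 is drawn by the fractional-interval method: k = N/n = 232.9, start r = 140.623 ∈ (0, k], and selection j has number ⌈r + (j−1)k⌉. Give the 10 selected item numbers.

141, 374, 607, 840, 1073, 1306, 1539, 1771, 2004, 2237

j=1: r + 0k = 140.623 → ⌈·⌉ = 141
j=2: r + 1k = 373.523 → ⌈·⌉ = 374
j=3: r + 2k = 606.423 → ⌈·⌉ = 607
j=4: r + 3k = 839.323 → ⌈·⌉ = 840
j=5: r + 4k = 1072.223 → ⌈·⌉ = 1073
j=6: r + 5k = 1305.123 → ⌈·⌉ = 1306
j=7: r + 6k = 1538.023 → ⌈·⌉ = 1539
j=8: r + 7k = 1770.923 → ⌈·⌉ = 1771
j=9: r + 8k = 2003.823 → ⌈·⌉ = 2004
j=10: r + 9k = 2236.723 → ⌈·⌉ = 2237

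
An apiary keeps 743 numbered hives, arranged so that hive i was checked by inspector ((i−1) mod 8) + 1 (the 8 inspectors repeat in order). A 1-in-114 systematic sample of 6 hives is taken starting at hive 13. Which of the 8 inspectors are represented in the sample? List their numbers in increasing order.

1, 3, 5, 7

Consecutive selections differ by k = 114, so their inspector numbers differ by 114 mod 8 = 2.
gcd(114, 8) = 2, so the sample visits 8/2 = 4 distinct residues mod 8.
Start 13 is inspector 5; the inspectors hit are 1, 3, 5, 7.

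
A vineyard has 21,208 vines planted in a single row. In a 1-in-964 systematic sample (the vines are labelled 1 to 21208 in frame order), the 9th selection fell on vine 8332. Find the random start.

620

k = 964
r = 8332 − (9−1)×964 = 8332 − 7712 = 620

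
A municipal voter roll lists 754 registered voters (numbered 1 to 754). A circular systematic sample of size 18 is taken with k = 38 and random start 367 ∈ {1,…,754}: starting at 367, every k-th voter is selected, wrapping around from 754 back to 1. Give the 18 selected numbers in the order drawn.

367, 405, 443, 481, 519, 557, 595, 633, 671, 709, 747, 31, 69, 107, 145, 183, 221, 259

Selection 1: 367
Selection 2: 367 + 38 = 405
Selection 3: 405 + 38 = 443
Selection 4: 443 + 38 = 481
Selection 5: 481 + 38 = 519
Selection 6: 519 + 38 = 557
Selection 7: 557 + 38 = 595
Selection 8: 595 + 38 = 633
Selection 9: 633 + 38 = 671
Selection 10: 671 + 38 = 709
Selection 11: 709 + 38 = 747
Selection 12: 747 + 38 = 785 → 785 − 754 = 31
Selection 13: 31 + 38 = 69
Selection 14: 69 + 38 = 107
Selection 15: 107 + 38 = 145
Selection 16: 145 + 38 = 183
Selection 17: 183 + 38 = 221
Selection 18: 221 + 38 = 259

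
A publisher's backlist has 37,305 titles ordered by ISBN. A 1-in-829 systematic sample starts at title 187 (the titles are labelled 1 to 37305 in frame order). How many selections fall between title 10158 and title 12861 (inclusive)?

k = 829
First selection ≥ 10158: 187 + ⌈(10158−187)/829⌉·829 = 187 + 13×829 = 10964
Last selection ≤ 12861: 187 + ⌊(12861−187)/829⌋·829 = 187 + 15×829 = 12622
Count = 15 − 13 + 1 = 3

3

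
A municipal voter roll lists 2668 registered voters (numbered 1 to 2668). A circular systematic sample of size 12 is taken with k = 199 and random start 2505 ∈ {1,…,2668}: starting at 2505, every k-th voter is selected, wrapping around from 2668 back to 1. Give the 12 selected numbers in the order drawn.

Selection 1: 2505
Selection 2: 2505 + 199 = 2704 → 2704 − 2668 = 36
Selection 3: 36 + 199 = 235
Selection 4: 235 + 199 = 434
Selection 5: 434 + 199 = 633
Selection 6: 633 + 199 = 832
Selection 7: 832 + 199 = 1031
Selection 8: 1031 + 199 = 1230
Selection 9: 1230 + 199 = 1429
Selection 10: 1429 + 199 = 1628
Selection 11: 1628 + 199 = 1827
Selection 12: 1827 + 199 = 2026

2505, 36, 235, 434, 633, 832, 1031, 1230, 1429, 1628, 1827, 2026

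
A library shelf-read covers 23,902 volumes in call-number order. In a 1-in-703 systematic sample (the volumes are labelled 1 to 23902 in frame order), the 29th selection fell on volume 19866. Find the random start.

182

k = 703
r = 19866 − (29−1)×703 = 19866 − 19684 = 182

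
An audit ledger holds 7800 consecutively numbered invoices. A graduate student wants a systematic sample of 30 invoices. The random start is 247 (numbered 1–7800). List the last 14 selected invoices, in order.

4407, 4667, 4927, 5187, 5447, 5707, 5967, 6227, 6487, 6747, 7007, 7267, 7527, 7787

k = N/n = 7800/30 = 260
17th selection = 247 + 16×260 = 4407
18th: 4407 + 260 = 4667
19th: 4667 + 260 = 4927
20th: 4927 + 260 = 5187
21st: 5187 + 260 = 5447
22nd: 5447 + 260 = 5707
23rd: 5707 + 260 = 5967
24th: 5967 + 260 = 6227
25th: 6227 + 260 = 6487
26th: 6487 + 260 = 6747
27th: 6747 + 260 = 7007
28th: 7007 + 260 = 7267
29th: 7267 + 260 = 7527
30th: 7527 + 260 = 7787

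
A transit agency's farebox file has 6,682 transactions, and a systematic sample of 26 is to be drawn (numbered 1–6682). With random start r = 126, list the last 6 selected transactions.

k = N/n = 6682/26 = 257
21st selection = 126 + 20×257 = 5266
22nd: 5266 + 257 = 5523
23rd: 5523 + 257 = 5780
24th: 5780 + 257 = 6037
25th: 6037 + 257 = 6294
26th: 6294 + 257 = 6551

5266, 5523, 5780, 6037, 6294, 6551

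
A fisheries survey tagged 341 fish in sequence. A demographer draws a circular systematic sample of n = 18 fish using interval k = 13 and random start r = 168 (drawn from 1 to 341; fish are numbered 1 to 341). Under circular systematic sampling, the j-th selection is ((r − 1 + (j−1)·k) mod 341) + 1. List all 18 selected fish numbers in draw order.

168, 181, 194, 207, 220, 233, 246, 259, 272, 285, 298, 311, 324, 337, 9, 22, 35, 48

Selection 1: 168
Selection 2: 168 + 13 = 181
Selection 3: 181 + 13 = 194
Selection 4: 194 + 13 = 207
Selection 5: 207 + 13 = 220
Selection 6: 220 + 13 = 233
Selection 7: 233 + 13 = 246
Selection 8: 246 + 13 = 259
Selection 9: 259 + 13 = 272
Selection 10: 272 + 13 = 285
Selection 11: 285 + 13 = 298
Selection 12: 298 + 13 = 311
Selection 13: 311 + 13 = 324
Selection 14: 324 + 13 = 337
Selection 15: 337 + 13 = 350 → 350 − 341 = 9
Selection 16: 9 + 13 = 22
Selection 17: 22 + 13 = 35
Selection 18: 35 + 13 = 48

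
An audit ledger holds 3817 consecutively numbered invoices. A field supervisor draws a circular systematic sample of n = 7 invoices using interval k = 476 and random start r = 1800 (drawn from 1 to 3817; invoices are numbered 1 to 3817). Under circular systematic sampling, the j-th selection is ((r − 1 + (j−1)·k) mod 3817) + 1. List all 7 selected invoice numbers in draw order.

Selection 1: 1800
Selection 2: 1800 + 476 = 2276
Selection 3: 2276 + 476 = 2752
Selection 4: 2752 + 476 = 3228
Selection 5: 3228 + 476 = 3704
Selection 6: 3704 + 476 = 4180 → 4180 − 3817 = 363
Selection 7: 363 + 476 = 839

1800, 2276, 2752, 3228, 3704, 363, 839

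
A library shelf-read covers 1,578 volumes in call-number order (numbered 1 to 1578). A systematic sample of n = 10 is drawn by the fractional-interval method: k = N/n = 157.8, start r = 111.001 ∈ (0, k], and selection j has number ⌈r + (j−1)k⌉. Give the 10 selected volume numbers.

j=1: r + 0k = 111.001 → ⌈·⌉ = 112
j=2: r + 1k = 268.801 → ⌈·⌉ = 269
j=3: r + 2k = 426.601 → ⌈·⌉ = 427
j=4: r + 3k = 584.401 → ⌈·⌉ = 585
j=5: r + 4k = 742.201 → ⌈·⌉ = 743
j=6: r + 5k = 900.001 → ⌈·⌉ = 901
j=7: r + 6k = 1057.801 → ⌈·⌉ = 1058
j=8: r + 7k = 1215.601 → ⌈·⌉ = 1216
j=9: r + 8k = 1373.401 → ⌈·⌉ = 1374
j=10: r + 9k = 1531.201 → ⌈·⌉ = 1532

112, 269, 427, 585, 743, 901, 1058, 1216, 1374, 1532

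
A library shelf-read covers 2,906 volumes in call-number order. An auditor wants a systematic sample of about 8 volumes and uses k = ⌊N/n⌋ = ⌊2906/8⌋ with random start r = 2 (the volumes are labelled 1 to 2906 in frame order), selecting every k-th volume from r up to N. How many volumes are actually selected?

k = ⌊2906/8⌋ = 363
Achieved size = ⌊(2906 − 2)/363⌋ + 1 = ⌊2904/363⌋ + 1 = 8 + 1 = 9
(last selection: 2 + 8×363 = 2906 ≤ 2906; next would be 3269 > 2906)

9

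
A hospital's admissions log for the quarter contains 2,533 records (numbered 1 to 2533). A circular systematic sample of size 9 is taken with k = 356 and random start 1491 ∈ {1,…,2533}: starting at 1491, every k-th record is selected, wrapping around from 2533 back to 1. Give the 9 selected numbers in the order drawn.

1491, 1847, 2203, 26, 382, 738, 1094, 1450, 1806

Selection 1: 1491
Selection 2: 1491 + 356 = 1847
Selection 3: 1847 + 356 = 2203
Selection 4: 2203 + 356 = 2559 → 2559 − 2533 = 26
Selection 5: 26 + 356 = 382
Selection 6: 382 + 356 = 738
Selection 7: 738 + 356 = 1094
Selection 8: 1094 + 356 = 1450
Selection 9: 1450 + 356 = 1806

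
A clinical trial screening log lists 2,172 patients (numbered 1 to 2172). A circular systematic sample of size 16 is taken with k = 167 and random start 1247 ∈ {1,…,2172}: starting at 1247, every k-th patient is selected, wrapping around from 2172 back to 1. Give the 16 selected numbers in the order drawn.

1247, 1414, 1581, 1748, 1915, 2082, 77, 244, 411, 578, 745, 912, 1079, 1246, 1413, 1580

Selection 1: 1247
Selection 2: 1247 + 167 = 1414
Selection 3: 1414 + 167 = 1581
Selection 4: 1581 + 167 = 1748
Selection 5: 1748 + 167 = 1915
Selection 6: 1915 + 167 = 2082
Selection 7: 2082 + 167 = 2249 → 2249 − 2172 = 77
Selection 8: 77 + 167 = 244
Selection 9: 244 + 167 = 411
Selection 10: 411 + 167 = 578
Selection 11: 578 + 167 = 745
Selection 12: 745 + 167 = 912
Selection 13: 912 + 167 = 1079
Selection 14: 1079 + 167 = 1246
Selection 15: 1246 + 167 = 1413
Selection 16: 1413 + 167 = 1580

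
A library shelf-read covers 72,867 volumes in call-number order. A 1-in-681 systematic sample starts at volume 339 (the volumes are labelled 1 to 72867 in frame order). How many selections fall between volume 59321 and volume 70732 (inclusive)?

k = 681
First selection ≥ 59321: 339 + ⌈(59321−339)/681⌉·681 = 339 + 87×681 = 59586
Last selection ≤ 70732: 339 + ⌊(70732−339)/681⌋·681 = 339 + 103×681 = 70482
Count = 103 − 87 + 1 = 17

17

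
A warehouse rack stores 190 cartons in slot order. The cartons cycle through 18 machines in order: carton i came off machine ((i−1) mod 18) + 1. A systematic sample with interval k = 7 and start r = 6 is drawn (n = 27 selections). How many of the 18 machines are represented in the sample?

Consecutive selections differ by k = 7, so their machine numbers differ by 7 mod 18 = 7.
gcd(7, 18) = 1, so the sample visits 18/1 = 18 distinct residues mod 18.
Start 6 is machine 6; the machines hit are 1, 2, 3, 4, 5, 6, 7, 8, 9, 10, 11, 12, 13, 14, 15, 16, 17, 18.

18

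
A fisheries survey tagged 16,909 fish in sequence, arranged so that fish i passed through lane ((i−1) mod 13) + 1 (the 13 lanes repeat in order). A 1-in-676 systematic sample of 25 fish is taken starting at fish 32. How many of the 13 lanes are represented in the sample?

1

Consecutive selections differ by k = 676, so their lane numbers differ by 676 mod 13 = 0.
gcd(676, 13) = 13, so the sample visits 13/13 = 1 distinct residues mod 13.
Start 32 is lane 6; the lanes hit are 6.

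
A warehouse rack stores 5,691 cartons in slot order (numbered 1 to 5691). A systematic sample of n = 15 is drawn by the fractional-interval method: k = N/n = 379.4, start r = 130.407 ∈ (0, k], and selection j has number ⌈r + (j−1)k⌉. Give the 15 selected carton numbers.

j=1: r + 0k = 130.407 → ⌈·⌉ = 131
j=2: r + 1k = 509.807 → ⌈·⌉ = 510
j=3: r + 2k = 889.207 → ⌈·⌉ = 890
j=4: r + 3k = 1268.607 → ⌈·⌉ = 1269
j=5: r + 4k = 1648.007 → ⌈·⌉ = 1649
j=6: r + 5k = 2027.407 → ⌈·⌉ = 2028
j=7: r + 6k = 2406.807 → ⌈·⌉ = 2407
j=8: r + 7k = 2786.207 → ⌈·⌉ = 2787
j=9: r + 8k = 3165.607 → ⌈·⌉ = 3166
j=10: r + 9k = 3545.007 → ⌈·⌉ = 3546
j=11: r + 10k = 3924.407 → ⌈·⌉ = 3925
j=12: r + 11k = 4303.807 → ⌈·⌉ = 4304
j=13: r + 12k = 4683.207 → ⌈·⌉ = 4684
j=14: r + 13k = 5062.607 → ⌈·⌉ = 5063
j=15: r + 14k = 5442.007 → ⌈·⌉ = 5443

131, 510, 890, 1269, 1649, 2028, 2407, 2787, 3166, 3546, 3925, 4304, 4684, 5063, 5443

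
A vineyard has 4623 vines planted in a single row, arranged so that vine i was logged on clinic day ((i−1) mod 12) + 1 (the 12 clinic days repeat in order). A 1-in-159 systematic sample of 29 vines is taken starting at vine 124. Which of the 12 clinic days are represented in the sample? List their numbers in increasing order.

Consecutive selections differ by k = 159, so their clinic day numbers differ by 159 mod 12 = 3.
gcd(159, 12) = 3, so the sample visits 12/3 = 4 distinct residues mod 12.
Start 124 is clinic day 4; the clinic days hit are 1, 4, 7, 10.

1, 4, 7, 10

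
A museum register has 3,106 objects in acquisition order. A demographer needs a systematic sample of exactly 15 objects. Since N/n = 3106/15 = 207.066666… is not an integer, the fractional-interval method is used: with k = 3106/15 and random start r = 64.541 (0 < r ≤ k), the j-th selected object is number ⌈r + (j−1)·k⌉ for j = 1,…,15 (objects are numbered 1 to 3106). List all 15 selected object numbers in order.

j=1: r + 0k = 64.541 → ⌈·⌉ = 65
j=2: r + 1k = 271.607666… → ⌈·⌉ = 272
j=3: r + 2k = 478.674333… → ⌈·⌉ = 479
j=4: r + 3k = 685.741 → ⌈·⌉ = 686
j=5: r + 4k = 892.807666… → ⌈·⌉ = 893
j=6: r + 5k = 1099.874333… → ⌈·⌉ = 1100
j=7: r + 6k = 1306.941 → ⌈·⌉ = 1307
j=8: r + 7k = 1514.007666… → ⌈·⌉ = 1515
j=9: r + 8k = 1721.074333… → ⌈·⌉ = 1722
j=10: r + 9k = 1928.141 → ⌈·⌉ = 1929
j=11: r + 10k = 2135.207666… → ⌈·⌉ = 2136
j=12: r + 11k = 2342.274333… → ⌈·⌉ = 2343
j=13: r + 12k = 2549.341 → ⌈·⌉ = 2550
j=14: r + 13k = 2756.407666… → ⌈·⌉ = 2757
j=15: r + 14k = 2963.474333… → ⌈·⌉ = 2964

65, 272, 479, 686, 893, 1100, 1307, 1515, 1722, 1929, 2136, 2343, 2550, 2757, 2964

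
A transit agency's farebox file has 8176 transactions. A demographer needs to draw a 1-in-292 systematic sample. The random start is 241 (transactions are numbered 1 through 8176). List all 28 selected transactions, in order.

241, 533, 825, 1117, 1409, 1701, 1993, 2285, 2577, 2869, 3161, 3453, 3745, 4037, 4329, 4621, 4913, 5205, 5497, 5789, 6081, 6373, 6665, 6957, 7249, 7541, 7833, 8125

transaction 1: 241
transaction 2: 241 + 292 = 533
transaction 3: 533 + 292 = 825
transaction 4: 825 + 292 = 1117
transaction 5: 1117 + 292 = 1409
transaction 6: 1409 + 292 = 1701
transaction 7: 1701 + 292 = 1993
transaction 8: 1993 + 292 = 2285
transaction 9: 2285 + 292 = 2577
transaction 10: 2577 + 292 = 2869
transaction 11: 2869 + 292 = 3161
transaction 12: 3161 + 292 = 3453
transaction 13: 3453 + 292 = 3745
transaction 14: 3745 + 292 = 4037
transaction 15: 4037 + 292 = 4329
transaction 16: 4329 + 292 = 4621
transaction 17: 4621 + 292 = 4913
transaction 18: 4913 + 292 = 5205
transaction 19: 5205 + 292 = 5497
transaction 20: 5497 + 292 = 5789
transaction 21: 5789 + 292 = 6081
transaction 22: 6081 + 292 = 6373
transaction 23: 6373 + 292 = 6665
transaction 24: 6665 + 292 = 6957
transaction 25: 6957 + 292 = 7249
transaction 26: 7249 + 292 = 7541
transaction 27: 7541 + 292 = 7833
transaction 28: 7833 + 292 = 8125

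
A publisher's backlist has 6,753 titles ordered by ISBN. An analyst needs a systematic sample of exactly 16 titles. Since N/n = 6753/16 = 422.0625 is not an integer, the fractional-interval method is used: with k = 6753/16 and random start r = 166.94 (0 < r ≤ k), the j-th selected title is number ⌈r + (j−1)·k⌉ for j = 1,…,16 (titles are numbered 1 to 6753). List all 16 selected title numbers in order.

j=1: r + 0k = 166.94 → ⌈·⌉ = 167
j=2: r + 1k = 589.0025 → ⌈·⌉ = 590
j=3: r + 2k = 1011.065 → ⌈·⌉ = 1012
j=4: r + 3k = 1433.1275 → ⌈·⌉ = 1434
j=5: r + 4k = 1855.19 → ⌈·⌉ = 1856
j=6: r + 5k = 2277.2525 → ⌈·⌉ = 2278
j=7: r + 6k = 2699.315 → ⌈·⌉ = 2700
j=8: r + 7k = 3121.3775 → ⌈·⌉ = 3122
j=9: r + 8k = 3543.44 → ⌈·⌉ = 3544
j=10: r + 9k = 3965.5025 → ⌈·⌉ = 3966
j=11: r + 10k = 4387.565 → ⌈·⌉ = 4388
j=12: r + 11k = 4809.6275 → ⌈·⌉ = 4810
j=13: r + 12k = 5231.69 → ⌈·⌉ = 5232
j=14: r + 13k = 5653.7525 → ⌈·⌉ = 5654
j=15: r + 14k = 6075.815 → ⌈·⌉ = 6076
j=16: r + 15k = 6497.8775 → ⌈·⌉ = 6498

167, 590, 1012, 1434, 1856, 2278, 2700, 3122, 3544, 3966, 4388, 4810, 5232, 5654, 6076, 6498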